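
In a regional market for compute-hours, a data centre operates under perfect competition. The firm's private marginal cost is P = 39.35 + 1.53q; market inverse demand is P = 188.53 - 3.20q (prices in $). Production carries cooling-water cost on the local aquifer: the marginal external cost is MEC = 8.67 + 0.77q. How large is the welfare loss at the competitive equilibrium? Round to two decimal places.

Market equilibrium (private): 39.35 + 1.53q = 188.53 - 3.20q → q_m = 31.5391.
Social marginal cost = private MC + MEC = 48.02 + 2.30q.
Set SMC = demand: 48.02 + 2.30q = 188.53 - 3.20q → q* = 25.5473.
The loss is the area between SMC and demand from q* to q_m; with linear curves that's a triangle of height MEC(q_m).
DWL = ½ × 5.9918 × 32.9551 = 98.7302.

DWL = $98.73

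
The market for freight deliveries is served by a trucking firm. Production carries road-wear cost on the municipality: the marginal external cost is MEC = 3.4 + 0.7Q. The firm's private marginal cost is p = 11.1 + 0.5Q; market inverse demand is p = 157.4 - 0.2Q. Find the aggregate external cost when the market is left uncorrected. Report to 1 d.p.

15999.0

Market equilibrium (private): 11.1 + 0.5Q = 157.4 - 0.2Q → Q_m = 209.0000.
Total external cost = ∫₀^{Q_m} (3.4 + 0.7Q) dQ = 3.4×209.0000 + ½×0.7×209.0000² = 15998.9500.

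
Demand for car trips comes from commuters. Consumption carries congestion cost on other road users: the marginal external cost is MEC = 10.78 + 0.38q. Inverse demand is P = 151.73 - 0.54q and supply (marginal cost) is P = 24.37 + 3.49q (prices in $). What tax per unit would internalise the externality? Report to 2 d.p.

tax = $20.83 per unit

Social marginal benefit = demand − MEC = 140.95 - 0.92q.
Set SMB = MC: 140.95 - 0.92q = 24.37 + 3.49q → q* = 26.4354.
The Pigouvian tax equals MEC at q*: 10.78 + 0.38×26.4354 = 20.8255.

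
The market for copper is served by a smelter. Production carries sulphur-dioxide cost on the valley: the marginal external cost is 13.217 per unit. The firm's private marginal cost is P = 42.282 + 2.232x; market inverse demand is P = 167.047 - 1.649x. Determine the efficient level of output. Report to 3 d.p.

x* = 28.742

Social marginal cost = private MC + MEC = 55.499 + 2.232x.
Set SMC = demand: 55.499 + 2.232x = 167.047 - 1.649x → x* = 28.7421.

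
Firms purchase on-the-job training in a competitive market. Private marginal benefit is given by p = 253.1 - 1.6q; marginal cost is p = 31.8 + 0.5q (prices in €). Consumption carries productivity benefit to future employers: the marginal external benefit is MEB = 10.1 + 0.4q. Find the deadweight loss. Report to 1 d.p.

DWL = €803.0

Market equilibrium (private): 31.8 + 0.5q = 253.1 - 1.6q → q_m = 105.3810.
Social marginal benefit = demand + MEB = 263.2 - 1.2q.
Set SMB = MC: 263.2 - 1.2q = 31.8 + 0.5q → q* = 136.1176.
Height of the DWL triangle at q_m is SMB(q_m) − MC(q_m) = MEB(q_m) = 52.2524.
DWL = ½ × 30.7366 × 52.2524 = 803.0306.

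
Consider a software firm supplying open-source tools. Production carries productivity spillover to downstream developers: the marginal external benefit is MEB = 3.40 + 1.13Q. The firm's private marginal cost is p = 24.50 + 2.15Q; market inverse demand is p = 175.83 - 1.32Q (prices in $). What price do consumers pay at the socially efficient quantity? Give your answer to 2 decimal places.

P = $88.55

Social marginal cost = private MC − MEB = 21.10 + 1.02Q.
Set SMC = demand: 21.10 + 1.02Q = 175.83 - 1.32Q → Q* = 66.1239.
Consumer price on the demand curve at Q*: 175.83 − 1.32×66.1239 = 88.5465.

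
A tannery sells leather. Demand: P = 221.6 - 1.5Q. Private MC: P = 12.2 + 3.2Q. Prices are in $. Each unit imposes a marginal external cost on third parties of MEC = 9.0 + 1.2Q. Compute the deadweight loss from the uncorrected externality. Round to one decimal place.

Market equilibrium (private): 12.2 + 3.2Q = 221.6 - 1.5Q → Q_m = 44.5532.
Social marginal cost = private MC + MEC = 21.2 + 4.4Q.
Set SMC = demand: 21.2 + 4.4Q = 221.6 - 1.5Q → Q* = 33.9661.
Between Q* and Q_m the wedge SMC − demand runs linearly from 0 to MEC(Q_m), so the loss is a triangle.
DWL = ½ × 10.5871 × 62.4638 = 330.6552.

DWL = $330.7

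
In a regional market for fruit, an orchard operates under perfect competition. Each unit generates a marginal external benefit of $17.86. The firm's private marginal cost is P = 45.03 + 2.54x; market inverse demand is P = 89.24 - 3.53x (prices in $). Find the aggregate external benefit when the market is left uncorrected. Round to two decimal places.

$130.08

Market equilibrium (private): 45.03 + 2.54x = 89.24 - 3.53x → x_m = 7.2834.
Total external benefit = MEB × x_m = 17.86 × 7.2834 = 130.0815.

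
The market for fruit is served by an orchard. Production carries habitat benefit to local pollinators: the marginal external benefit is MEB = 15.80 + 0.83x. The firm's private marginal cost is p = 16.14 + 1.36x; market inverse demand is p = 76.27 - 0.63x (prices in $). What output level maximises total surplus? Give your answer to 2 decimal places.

x* = 65.46

Social marginal cost = private MC − MEB = 0.34 + 0.53x.
Set SMC = demand: 0.34 + 0.53x = 76.27 - 0.63x → x* = 65.4569.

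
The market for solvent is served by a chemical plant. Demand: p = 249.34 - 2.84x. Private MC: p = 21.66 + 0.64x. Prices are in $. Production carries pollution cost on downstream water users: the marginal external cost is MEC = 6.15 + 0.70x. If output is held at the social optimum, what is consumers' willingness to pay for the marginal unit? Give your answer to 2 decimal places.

P = $98.83

Social marginal cost = private MC + MEC = 27.81 + 1.34x.
Set SMC = demand: 27.81 + 1.34x = 249.34 - 2.84x → x* = 52.9976.
Consumer price on the demand curve at x*: 249.34 − 2.84×52.9976 = 98.8268.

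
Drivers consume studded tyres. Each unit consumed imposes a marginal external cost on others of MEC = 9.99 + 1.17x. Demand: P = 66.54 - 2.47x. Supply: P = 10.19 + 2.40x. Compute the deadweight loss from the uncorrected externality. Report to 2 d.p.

Market equilibrium (private): 10.19 + 2.40x = 66.54 - 2.47x → x_m = 11.5708.
Social marginal benefit = demand − MEC = 56.55 - 3.64x.
Set SMB = MC: 56.55 - 3.64x = 10.19 + 2.40x → x* = 7.6755.
Between x* and x_m the wedge MC − SMB runs linearly from 0 to MEC(x_m), so the loss is a triangle.
DWL = ½ × 3.8953 × 23.5279 = 45.8241.

DWL = 45.82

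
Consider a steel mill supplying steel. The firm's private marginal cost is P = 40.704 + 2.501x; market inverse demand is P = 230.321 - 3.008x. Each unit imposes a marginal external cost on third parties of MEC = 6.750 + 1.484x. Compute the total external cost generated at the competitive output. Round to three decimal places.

1111.380

Market equilibrium (private): 40.704 + 2.501x = 230.321 - 3.008x → x_m = 34.4195.
Total external cost = ∫₀^{x_m} (6.750 + 1.484x) dx = 6.750×34.4195 + ½×1.484×34.4195² = 1111.3805.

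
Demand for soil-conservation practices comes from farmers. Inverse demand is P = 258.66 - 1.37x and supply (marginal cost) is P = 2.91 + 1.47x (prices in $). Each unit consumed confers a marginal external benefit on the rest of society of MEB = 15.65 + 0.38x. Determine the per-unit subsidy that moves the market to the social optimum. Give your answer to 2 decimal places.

subsidy = $57.57 per unit

Social marginal benefit = demand + MEB = 274.31 - 0.99x.
Set SMB = MC: 274.31 - 0.99x = 2.91 + 1.47x → x* = 110.3252.
The Pigouvian subsidy equals MEB at x*: 15.65 + 0.38×110.3252 = 57.5736.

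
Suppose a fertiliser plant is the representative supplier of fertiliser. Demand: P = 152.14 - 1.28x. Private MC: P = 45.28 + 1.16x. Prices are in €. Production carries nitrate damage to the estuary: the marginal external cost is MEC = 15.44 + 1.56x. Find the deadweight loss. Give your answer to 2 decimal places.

DWL = €876.97

Market equilibrium (private): 45.28 + 1.16x = 152.14 - 1.28x → x_m = 43.7951.
Social marginal cost = private MC + MEC = 60.72 + 2.72x.
Set SMC = demand: 60.72 + 2.72x = 152.14 - 1.28x → x* = 22.8550.
Between x* and x_m the wedge SMC − demand runs linearly from 0 to MEC(x_m), so the loss is a triangle.
DWL = ½ × 20.9401 × 83.7603 = 876.9745.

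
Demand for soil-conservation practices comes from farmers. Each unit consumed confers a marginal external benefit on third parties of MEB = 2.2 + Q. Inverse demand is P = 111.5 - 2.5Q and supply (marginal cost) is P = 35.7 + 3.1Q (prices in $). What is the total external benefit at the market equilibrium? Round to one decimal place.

Market equilibrium (private): 35.7 + 3.1Q = 111.5 - 2.5Q → Q_m = 13.5357.
Total external benefit = ∫₀^{Q_m} (2.2 + 1.0Q) dQ = 2.2×13.5357 + ½×1.0×13.5357² = 121.3861.

$121.4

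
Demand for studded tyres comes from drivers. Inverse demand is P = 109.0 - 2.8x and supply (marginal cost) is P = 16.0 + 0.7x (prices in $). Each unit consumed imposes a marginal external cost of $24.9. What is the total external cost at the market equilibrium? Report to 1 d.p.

$661.6

Market equilibrium (private): 16.0 + 0.7x = 109.0 - 2.8x → x_m = 26.5714.
Total external cost = MEC × x_m = 24.9 × 26.5714 = 661.6279.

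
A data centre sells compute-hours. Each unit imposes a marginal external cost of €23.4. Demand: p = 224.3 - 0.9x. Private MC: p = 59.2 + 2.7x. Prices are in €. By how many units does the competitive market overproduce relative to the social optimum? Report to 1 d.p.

6.5 units

Market equilibrium (private): 59.2 + 2.7x = 224.3 - 0.9x → x_m = 45.8611.
Social marginal cost = private MC + MEC = 82.6 + 2.7x.
Set SMC = demand: 82.6 + 2.7x = 224.3 - 0.9x → x* = 39.3611.
Gap = |45.8611 − 39.3611| = 6.5000.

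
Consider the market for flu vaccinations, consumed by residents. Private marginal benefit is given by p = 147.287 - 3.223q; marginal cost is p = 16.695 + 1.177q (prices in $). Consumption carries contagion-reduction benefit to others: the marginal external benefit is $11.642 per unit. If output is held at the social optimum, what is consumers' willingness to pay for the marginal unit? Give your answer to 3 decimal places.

Social marginal benefit = demand + MEB = 158.929 - 3.223q.
Set SMB = MC: 158.929 - 3.223q = 16.695 + 1.177q → q* = 32.3259.
Consumer price on the demand curve at q*: 147.287 − 3.223×32.3259 = 43.1006.

P = $43.101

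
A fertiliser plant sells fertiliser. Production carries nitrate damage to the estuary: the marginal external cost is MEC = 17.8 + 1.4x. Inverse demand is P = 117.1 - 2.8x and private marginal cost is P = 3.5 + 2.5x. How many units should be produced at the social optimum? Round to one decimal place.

Social marginal cost = private MC + MEC = 21.3 + 3.9x.
Set SMC = demand: 21.3 + 3.9x = 117.1 - 2.8x → x* = 14.2985.

x* = 14.3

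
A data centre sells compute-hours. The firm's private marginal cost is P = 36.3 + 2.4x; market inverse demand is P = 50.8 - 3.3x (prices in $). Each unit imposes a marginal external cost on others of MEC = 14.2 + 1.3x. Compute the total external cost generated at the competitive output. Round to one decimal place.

$40.3

Market equilibrium (private): 36.3 + 2.4x = 50.8 - 3.3x → x_m = 2.5439.
Total external cost = ∫₀^{x_m} (14.2 + 1.3x) dx = 14.2×2.5439 + ½×1.3×2.5439² = 40.3298.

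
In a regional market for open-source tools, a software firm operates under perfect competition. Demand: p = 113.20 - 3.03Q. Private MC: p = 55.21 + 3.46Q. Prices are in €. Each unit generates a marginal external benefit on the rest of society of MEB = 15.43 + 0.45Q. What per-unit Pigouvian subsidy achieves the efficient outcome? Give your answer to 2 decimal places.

Social marginal cost = private MC − MEB = 39.78 + 3.01Q.
Set SMC = demand: 39.78 + 3.01Q = 113.20 - 3.03Q → Q* = 12.1556.
The Pigouvian subsidy equals MEB at Q*: 15.43 + 0.45×12.1556 = 20.9000.

subsidy = €20.90 per unit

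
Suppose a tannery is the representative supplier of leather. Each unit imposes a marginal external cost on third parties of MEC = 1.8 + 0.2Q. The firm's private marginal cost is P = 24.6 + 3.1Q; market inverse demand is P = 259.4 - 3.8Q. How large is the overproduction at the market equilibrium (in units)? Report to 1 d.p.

Market equilibrium (private): 24.6 + 3.1Q = 259.4 - 3.8Q → Q_m = 34.0290.
Social marginal cost = private MC + MEC = 26.4 + 3.3Q.
Set SMC = demand: 26.4 + 3.3Q = 259.4 - 3.8Q → Q* = 32.8169.
Gap = |34.0290 − 32.8169| = 1.2121.

1.2 units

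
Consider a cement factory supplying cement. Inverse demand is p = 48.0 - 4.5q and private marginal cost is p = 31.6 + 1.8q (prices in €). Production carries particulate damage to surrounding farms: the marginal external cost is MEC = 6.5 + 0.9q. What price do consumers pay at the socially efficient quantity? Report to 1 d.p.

Social marginal cost = private MC + MEC = 38.1 + 2.7q.
Set SMC = demand: 38.1 + 2.7q = 48.0 - 4.5q → q* = 1.3750.
Consumer price on the demand curve at q*: 48.0 − 4.5×1.3750 = 41.8125.

P = €41.8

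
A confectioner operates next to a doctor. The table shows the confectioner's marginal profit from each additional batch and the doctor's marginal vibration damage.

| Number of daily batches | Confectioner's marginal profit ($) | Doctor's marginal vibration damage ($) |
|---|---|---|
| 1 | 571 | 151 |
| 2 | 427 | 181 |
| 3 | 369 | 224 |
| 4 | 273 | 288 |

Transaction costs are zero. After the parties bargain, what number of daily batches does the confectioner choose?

3

Bargaining reaches the level where marginal profit last exceeds marginal vibration damage.
That holds through level 3 (369 ≥ 224) but not at 4 (273 < 288).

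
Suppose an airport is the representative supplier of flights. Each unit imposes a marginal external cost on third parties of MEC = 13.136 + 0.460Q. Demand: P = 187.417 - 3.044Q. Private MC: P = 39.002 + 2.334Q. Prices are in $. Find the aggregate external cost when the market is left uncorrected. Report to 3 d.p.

Market equilibrium (private): 39.002 + 2.334Q = 187.417 - 3.044Q → Q_m = 27.5967.
Total external cost = ∫₀^{Q_m} (13.136 + 0.460Q) dQ = 13.136×27.5967 + ½×0.460×27.5967² = 537.6732.

$537.673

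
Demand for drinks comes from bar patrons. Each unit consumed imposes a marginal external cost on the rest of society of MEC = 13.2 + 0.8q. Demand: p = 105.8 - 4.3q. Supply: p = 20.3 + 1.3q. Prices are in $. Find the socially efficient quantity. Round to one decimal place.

q* = 11.3

Social marginal benefit = demand − MEC = 92.6 - 5.1q.
Set SMB = MC: 92.6 - 5.1q = 20.3 + 1.3q → q* = 11.2969.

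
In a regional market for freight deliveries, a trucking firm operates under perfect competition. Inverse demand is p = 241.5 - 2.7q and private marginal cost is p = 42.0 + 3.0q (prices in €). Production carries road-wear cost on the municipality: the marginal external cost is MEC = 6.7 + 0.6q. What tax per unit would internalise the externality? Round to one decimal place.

tax = €25.1 per unit

Social marginal cost = private MC + MEC = 48.7 + 3.6q.
Set SMC = demand: 48.7 + 3.6q = 241.5 - 2.7q → q* = 30.6032.
The Pigouvian tax equals MEC at q*: 6.7 + 0.6×30.6032 = 25.0619.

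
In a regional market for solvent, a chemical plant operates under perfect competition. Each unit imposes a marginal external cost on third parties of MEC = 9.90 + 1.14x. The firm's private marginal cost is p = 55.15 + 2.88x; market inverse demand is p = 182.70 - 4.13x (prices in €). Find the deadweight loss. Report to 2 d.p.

DWL = €57.61

Market equilibrium (private): 55.15 + 2.88x = 182.70 - 4.13x → x_m = 18.1954.
Social marginal cost = private MC + MEC = 65.05 + 4.02x.
Set SMC = demand: 65.05 + 4.02x = 182.70 - 4.13x → x* = 14.4356.
The welfare-loss triangle has base |x_m − x*| and height MEC(x_m) (the vertical gap between SMC and demand is zero at x* and MEC at x_m).
DWL = ½ × 3.7598 × 30.6428 = 57.6054.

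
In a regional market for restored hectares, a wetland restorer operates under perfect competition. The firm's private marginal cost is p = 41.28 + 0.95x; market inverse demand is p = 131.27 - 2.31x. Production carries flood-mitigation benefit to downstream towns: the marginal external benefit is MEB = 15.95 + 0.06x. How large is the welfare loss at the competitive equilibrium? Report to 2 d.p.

DWL = 48.43

Market equilibrium (private): 41.28 + 0.95x = 131.27 - 2.31x → x_m = 27.6043.
Social marginal cost = private MC − MEB = 25.33 + 0.89x.
Set SMC = demand: 25.33 + 0.89x = 131.27 - 2.31x → x* = 33.1063.
Height of the DWL triangle at x_m is demand(x_m) − SMC(x_m) = MEB(x_m) = 17.6063.
DWL = ½ × 5.5020 × 17.6063 = 48.4349.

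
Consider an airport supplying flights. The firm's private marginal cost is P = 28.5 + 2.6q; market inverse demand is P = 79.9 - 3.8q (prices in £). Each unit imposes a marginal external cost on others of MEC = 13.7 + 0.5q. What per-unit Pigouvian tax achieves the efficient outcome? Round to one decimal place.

Social marginal cost = private MC + MEC = 42.2 + 3.1q.
Set SMC = demand: 42.2 + 3.1q = 79.9 - 3.8q → q* = 5.4638.
The Pigouvian tax equals MEC at q*: 13.7 + 0.5×5.4638 = 16.4319.

tax = £16.4 per unit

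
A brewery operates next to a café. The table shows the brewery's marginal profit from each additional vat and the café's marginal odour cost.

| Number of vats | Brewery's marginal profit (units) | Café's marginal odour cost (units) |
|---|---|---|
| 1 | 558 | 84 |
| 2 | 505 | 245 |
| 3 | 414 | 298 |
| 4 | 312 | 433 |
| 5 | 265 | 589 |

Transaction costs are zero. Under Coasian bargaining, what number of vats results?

Bargaining reaches the level where marginal profit last exceeds marginal odour cost.
That holds through level 3 (414 ≥ 298) but not at 4 (312 < 433).

3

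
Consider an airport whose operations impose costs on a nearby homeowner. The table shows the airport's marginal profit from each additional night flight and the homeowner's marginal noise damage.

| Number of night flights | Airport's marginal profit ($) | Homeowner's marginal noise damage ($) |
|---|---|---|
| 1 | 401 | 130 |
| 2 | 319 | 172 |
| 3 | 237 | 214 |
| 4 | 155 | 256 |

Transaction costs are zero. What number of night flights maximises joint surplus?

3

Bargaining reaches the level where marginal profit last exceeds marginal noise damage.
That holds through level 3 (237 ≥ 214) but not at 4 (155 < 256).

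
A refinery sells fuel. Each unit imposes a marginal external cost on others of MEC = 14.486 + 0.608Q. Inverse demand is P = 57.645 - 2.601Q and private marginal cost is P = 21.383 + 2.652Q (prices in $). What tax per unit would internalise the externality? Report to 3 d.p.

Social marginal cost = private MC + MEC = 35.869 + 3.260Q.
Set SMC = demand: 35.869 + 3.260Q = 57.645 - 2.601Q → Q* = 3.7154.
The Pigouvian tax equals MEC at Q*: 14.486 + 0.608×3.7154 = 16.7450.

tax = $16.745 per unit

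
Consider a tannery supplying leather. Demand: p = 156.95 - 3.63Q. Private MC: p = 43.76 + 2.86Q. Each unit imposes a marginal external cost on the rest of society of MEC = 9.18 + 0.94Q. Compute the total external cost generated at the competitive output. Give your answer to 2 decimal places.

Market equilibrium (private): 43.76 + 2.86Q = 156.95 - 3.63Q → Q_m = 17.4407.
Total external cost = ∫₀^{Q_m} (9.18 + 0.94Q) dQ = 9.18×17.4407 + ½×0.94×17.4407² = 303.0693.

303.07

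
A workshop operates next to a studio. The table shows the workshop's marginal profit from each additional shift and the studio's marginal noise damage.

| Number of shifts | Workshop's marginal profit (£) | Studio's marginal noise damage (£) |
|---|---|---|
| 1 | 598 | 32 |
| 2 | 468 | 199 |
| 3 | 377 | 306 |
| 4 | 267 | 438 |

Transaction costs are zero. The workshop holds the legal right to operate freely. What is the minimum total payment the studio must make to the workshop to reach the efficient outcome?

Left alone the workshop would choose level 4 (marginal profit stays positive).
Efficient level: k* = 3 (marginal profit ≥ marginal noise damage through 3).
The studio must at least cover the workshop's forgone profit from cutting 4→3: 267 = 267.

£267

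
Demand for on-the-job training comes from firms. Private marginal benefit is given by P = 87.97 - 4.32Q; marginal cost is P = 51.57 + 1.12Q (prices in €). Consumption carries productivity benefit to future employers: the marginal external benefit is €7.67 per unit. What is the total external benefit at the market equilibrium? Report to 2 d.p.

€51.32

Market equilibrium (private): 51.57 + 1.12Q = 87.97 - 4.32Q → Q_m = 6.6912.
Total external benefit = MEB × Q_m = 7.67 × 6.6912 = 51.3215.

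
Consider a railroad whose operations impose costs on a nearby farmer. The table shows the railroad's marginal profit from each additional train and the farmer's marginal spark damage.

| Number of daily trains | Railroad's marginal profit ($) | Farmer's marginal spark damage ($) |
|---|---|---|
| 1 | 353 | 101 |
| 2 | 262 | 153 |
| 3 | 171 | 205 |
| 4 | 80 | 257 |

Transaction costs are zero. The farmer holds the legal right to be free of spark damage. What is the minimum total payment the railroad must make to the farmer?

Efficient level: marginal profit ≥ marginal spark damage through level 2, so k* = 2.
With the farmer holding the right, the railroad must at least compensate total damage at k*: 101 + 153 = 254.

$254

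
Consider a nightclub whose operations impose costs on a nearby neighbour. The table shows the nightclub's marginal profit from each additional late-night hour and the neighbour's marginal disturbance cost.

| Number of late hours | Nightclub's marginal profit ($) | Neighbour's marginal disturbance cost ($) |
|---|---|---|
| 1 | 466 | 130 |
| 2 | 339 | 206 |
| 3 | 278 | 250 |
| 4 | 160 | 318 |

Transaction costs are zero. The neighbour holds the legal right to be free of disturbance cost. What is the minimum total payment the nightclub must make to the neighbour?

Efficient level: marginal profit ≥ marginal disturbance cost through level 3, so k* = 3.
With the neighbour holding the right, the nightclub must at least compensate total damage at k*: 130 + 206 + 250 = 586.

$586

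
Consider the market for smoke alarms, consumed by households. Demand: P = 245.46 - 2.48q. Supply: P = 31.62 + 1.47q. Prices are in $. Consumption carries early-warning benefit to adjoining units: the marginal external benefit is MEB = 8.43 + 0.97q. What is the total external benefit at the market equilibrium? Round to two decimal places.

Market equilibrium (private): 31.62 + 1.47q = 245.46 - 2.48q → q_m = 54.1367.
Total external benefit = ∫₀^{q_m} (8.43 + 0.97q) dq = 8.43×54.1367 + ½×0.97×54.1367² = 1877.8018.

$1877.80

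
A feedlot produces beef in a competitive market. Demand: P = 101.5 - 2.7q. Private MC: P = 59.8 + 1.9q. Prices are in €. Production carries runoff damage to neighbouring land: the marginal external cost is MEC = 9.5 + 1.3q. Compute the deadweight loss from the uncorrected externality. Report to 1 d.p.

DWL = €38.4

Market equilibrium (private): 59.8 + 1.9q = 101.5 - 2.7q → q_m = 9.0652.
Social marginal cost = private MC + MEC = 69.3 + 3.2q.
Set SMC = demand: 69.3 + 3.2q = 101.5 - 2.7q → q* = 5.4576.
The loss is the area between SMC and demand from q* to q_m; with linear curves that's a triangle of height MEC(q_m).
DWL = ½ × 3.6076 × 21.2848 = 38.3935.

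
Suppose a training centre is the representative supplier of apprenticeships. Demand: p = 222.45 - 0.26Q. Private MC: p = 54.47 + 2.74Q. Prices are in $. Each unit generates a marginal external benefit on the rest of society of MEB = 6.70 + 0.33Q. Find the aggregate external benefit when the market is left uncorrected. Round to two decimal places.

$892.47

Market equilibrium (private): 54.47 + 2.74Q = 222.45 - 0.26Q → Q_m = 55.9933.
Total external benefit = ∫₀^{Q_m} (6.70 + 0.33Q) dQ = 6.70×55.9933 + ½×0.33×55.9933² = 892.4713.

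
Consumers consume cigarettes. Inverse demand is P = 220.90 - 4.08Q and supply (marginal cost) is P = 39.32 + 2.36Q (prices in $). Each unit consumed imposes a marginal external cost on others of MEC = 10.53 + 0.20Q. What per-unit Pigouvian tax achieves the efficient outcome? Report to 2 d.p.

Social marginal benefit = demand − MEC = 210.37 - 4.28Q.
Set SMB = MC: 210.37 - 4.28Q = 39.32 + 2.36Q → Q* = 25.7605.
The Pigouvian tax equals MEC at Q*: 10.53 + 0.20×25.7605 = 15.6821.

tax = $15.68 per unit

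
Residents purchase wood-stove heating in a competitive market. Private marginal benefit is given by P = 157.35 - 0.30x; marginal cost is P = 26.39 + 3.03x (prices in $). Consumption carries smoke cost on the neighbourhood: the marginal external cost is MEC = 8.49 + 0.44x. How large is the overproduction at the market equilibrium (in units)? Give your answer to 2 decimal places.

Market equilibrium (private): 26.39 + 3.03x = 157.35 - 0.30x → x_m = 39.3273.
Social marginal benefit = demand − MEC = 148.86 - 0.74x.
Set SMB = MC: 148.86 - 0.74x = 26.39 + 3.03x → x* = 32.4854.
Gap = |39.3273 − 32.4854| = 6.8419.

6.84 units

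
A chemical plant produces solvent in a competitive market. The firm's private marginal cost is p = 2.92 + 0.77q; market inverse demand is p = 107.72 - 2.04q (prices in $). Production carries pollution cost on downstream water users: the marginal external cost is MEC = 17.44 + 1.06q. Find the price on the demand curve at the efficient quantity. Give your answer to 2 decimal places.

P = $61.67

Social marginal cost = private MC + MEC = 20.36 + 1.83q.
Set SMC = demand: 20.36 + 1.83q = 107.72 - 2.04q → q* = 22.5736.
Consumer price on the demand curve at q*: 107.72 − 2.04×22.5736 = 61.6699.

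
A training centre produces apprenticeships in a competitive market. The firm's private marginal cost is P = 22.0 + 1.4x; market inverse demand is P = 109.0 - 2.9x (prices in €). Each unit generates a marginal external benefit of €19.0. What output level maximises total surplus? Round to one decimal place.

Social marginal cost = private MC − MEB = 3.0 + 1.4x.
Set SMC = demand: 3.0 + 1.4x = 109.0 - 2.9x → x* = 24.6512.

x* = 24.7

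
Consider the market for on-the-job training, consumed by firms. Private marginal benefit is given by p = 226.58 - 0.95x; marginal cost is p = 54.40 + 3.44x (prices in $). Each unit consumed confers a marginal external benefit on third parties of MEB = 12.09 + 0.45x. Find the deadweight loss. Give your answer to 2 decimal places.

DWL = $112.24

Market equilibrium (private): 54.40 + 3.44x = 226.58 - 0.95x → x_m = 39.2210.
Social marginal benefit = demand + MEB = 238.67 - 0.50x.
Set SMB = MC: 238.67 - 0.50x = 54.40 + 3.44x → x* = 46.7690.
The loss is the area between SMB and MC from x* to x_m; with linear curves that's a triangle of height MEB(x_m).
DWL = ½ × 7.5480 × 29.7394 = 112.2365.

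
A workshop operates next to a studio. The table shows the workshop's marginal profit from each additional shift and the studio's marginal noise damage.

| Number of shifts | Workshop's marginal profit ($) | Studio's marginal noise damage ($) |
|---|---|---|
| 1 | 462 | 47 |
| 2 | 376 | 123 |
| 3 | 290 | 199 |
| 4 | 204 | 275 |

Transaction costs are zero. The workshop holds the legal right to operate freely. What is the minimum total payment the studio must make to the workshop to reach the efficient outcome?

$204

Left alone the workshop would choose level 4 (marginal profit stays positive).
Efficient level: k* = 3 (marginal profit ≥ marginal noise damage through 3).
The studio must at least cover the workshop's forgone profit from cutting 4→3: 204 = 204.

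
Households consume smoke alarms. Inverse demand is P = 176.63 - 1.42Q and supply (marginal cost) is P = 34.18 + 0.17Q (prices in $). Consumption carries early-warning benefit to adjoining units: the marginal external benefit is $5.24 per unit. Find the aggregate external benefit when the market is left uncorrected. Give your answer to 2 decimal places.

$469.46

Market equilibrium (private): 34.18 + 0.17Q = 176.63 - 1.42Q → Q_m = 89.5912.
Total external benefit = MEB × Q_m = 5.24 × 89.5912 = 469.4579.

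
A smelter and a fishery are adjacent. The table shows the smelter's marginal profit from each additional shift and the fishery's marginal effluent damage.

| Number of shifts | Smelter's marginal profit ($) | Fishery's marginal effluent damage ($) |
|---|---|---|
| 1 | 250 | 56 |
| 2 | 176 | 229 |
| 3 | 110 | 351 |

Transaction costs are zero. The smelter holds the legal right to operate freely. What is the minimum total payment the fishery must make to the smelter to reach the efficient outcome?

Left alone the smelter would choose level 3 (marginal profit stays positive).
Efficient level: k* = 1 (marginal profit ≥ marginal effluent damage through 1).
The fishery must at least cover the smelter's forgone profit from cutting 3→1: 176 + 110 = 286.

$286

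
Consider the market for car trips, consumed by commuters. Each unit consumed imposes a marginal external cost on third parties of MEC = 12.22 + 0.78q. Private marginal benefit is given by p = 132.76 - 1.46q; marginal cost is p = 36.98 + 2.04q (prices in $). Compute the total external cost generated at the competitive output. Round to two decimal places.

$626.47

Market equilibrium (private): 36.98 + 2.04q = 132.76 - 1.46q → q_m = 27.3657.
Total external cost = ∫₀^{q_m} (12.22 + 0.78q) dq = 12.22×27.3657 + ½×0.78×27.3657² = 626.4727.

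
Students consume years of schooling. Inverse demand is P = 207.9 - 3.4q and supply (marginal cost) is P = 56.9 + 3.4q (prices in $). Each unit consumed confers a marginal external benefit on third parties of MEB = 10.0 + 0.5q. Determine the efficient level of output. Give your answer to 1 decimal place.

q* = 25.6

Social marginal benefit = demand + MEB = 217.9 - 2.9q.
Set SMB = MC: 217.9 - 2.9q = 56.9 + 3.4q → q* = 25.5556.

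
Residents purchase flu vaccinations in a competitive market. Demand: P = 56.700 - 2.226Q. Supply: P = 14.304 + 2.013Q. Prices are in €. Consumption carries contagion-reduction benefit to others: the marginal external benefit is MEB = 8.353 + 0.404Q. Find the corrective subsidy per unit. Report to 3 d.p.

subsidy = €13.699 per unit

Social marginal benefit = demand + MEB = 65.053 - 1.822Q.
Set SMB = MC: 65.053 - 1.822Q = 14.304 + 2.013Q → Q* = 13.2331.
The Pigouvian subsidy equals MEB at Q*: 8.353 + 0.404×13.2331 = 13.6992.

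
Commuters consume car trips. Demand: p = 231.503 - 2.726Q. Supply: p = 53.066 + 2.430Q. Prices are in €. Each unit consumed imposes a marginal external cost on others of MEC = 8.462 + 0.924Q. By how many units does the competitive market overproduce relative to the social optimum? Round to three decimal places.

Market equilibrium (private): 53.066 + 2.430Q = 231.503 - 2.726Q → Q_m = 34.6076.
Social marginal benefit = demand − MEC = 223.041 - 3.650Q.
Set SMB = MC: 223.041 - 3.650Q = 53.066 + 2.430Q → Q* = 27.9564.
Gap = |34.6076 − 27.9564| = 6.6512.

6.651 units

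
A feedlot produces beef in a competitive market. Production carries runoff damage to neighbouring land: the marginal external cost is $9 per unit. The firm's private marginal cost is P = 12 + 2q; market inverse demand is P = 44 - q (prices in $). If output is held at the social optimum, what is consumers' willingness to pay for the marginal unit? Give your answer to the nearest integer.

P = $36

Social marginal cost = private MC + MEC = 21 + 2q.
Set SMC = demand: 21 + 2q = 44 - q → q* = 7.6667.
Consumer price on the demand curve at q*: 44 − 1×7.6667 = 36.3333.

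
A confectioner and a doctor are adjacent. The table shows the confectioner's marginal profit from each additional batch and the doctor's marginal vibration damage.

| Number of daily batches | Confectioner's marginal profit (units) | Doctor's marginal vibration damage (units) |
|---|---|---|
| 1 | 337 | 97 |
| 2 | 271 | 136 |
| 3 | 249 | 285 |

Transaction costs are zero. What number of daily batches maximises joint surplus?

2

Bargaining reaches the level where marginal profit last exceeds marginal vibration damage.
That holds through level 2 (271 ≥ 136) but not at 3 (249 < 285).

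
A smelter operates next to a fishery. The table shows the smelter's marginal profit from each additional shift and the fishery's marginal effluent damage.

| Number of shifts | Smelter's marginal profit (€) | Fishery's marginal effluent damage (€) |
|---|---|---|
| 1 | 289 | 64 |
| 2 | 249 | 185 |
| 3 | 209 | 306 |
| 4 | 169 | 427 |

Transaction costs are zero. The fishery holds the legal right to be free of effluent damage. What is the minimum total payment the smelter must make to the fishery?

Efficient level: marginal profit ≥ marginal effluent damage through level 2, so k* = 2.
With the fishery holding the right, the smelter must at least compensate total damage at k*: 64 + 185 = 249.

€249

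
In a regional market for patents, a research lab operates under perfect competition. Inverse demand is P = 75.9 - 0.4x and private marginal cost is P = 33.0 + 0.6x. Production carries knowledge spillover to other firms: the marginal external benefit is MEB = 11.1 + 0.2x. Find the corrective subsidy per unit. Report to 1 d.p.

subsidy = 24.6 per unit

Social marginal cost = private MC − MEB = 21.9 + 0.4x.
Set SMC = demand: 21.9 + 0.4x = 75.9 - 0.4x → x* = 67.5000.
The Pigouvian subsidy equals MEB at x*: 11.1 + 0.2×67.5000 = 24.6000.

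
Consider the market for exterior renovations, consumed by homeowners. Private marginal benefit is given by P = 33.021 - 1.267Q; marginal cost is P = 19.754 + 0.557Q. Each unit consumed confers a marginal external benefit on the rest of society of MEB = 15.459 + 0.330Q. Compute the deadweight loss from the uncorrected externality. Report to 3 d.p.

DWL = 106.745

Market equilibrium (private): 19.754 + 0.557Q = 33.021 - 1.267Q → Q_m = 7.2736.
Social marginal benefit = demand + MEB = 48.480 - 0.937Q.
Set SMB = MC: 48.480 - 0.937Q = 19.754 + 0.557Q → Q* = 19.2276.
Height of the DWL triangle at Q_m is SMB(Q_m) − MC(Q_m) = MEB(Q_m) = 17.8593.
DWL = ½ × 11.9540 × 17.8593 = 106.7450.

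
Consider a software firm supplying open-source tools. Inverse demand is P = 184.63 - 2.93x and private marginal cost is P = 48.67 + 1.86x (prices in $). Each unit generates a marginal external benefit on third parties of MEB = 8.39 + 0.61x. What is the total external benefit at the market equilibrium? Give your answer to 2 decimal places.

$483.87

Market equilibrium (private): 48.67 + 1.86x = 184.63 - 2.93x → x_m = 28.3841.
Total external benefit = ∫₀^{x_m} (8.39 + 0.61x) dx = 8.39×28.3841 + ½×0.61×28.3841² = 483.8680.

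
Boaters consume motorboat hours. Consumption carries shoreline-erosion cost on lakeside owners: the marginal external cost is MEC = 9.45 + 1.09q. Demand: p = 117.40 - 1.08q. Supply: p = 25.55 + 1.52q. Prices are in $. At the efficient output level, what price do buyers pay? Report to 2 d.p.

P = $93.28

Social marginal benefit = demand − MEC = 107.95 - 2.17q.
Set SMB = MC: 107.95 - 2.17q = 25.55 + 1.52q → q* = 22.3306.
Consumer price on the demand curve at q*: 117.40 − 1.08×22.3306 = 93.2830.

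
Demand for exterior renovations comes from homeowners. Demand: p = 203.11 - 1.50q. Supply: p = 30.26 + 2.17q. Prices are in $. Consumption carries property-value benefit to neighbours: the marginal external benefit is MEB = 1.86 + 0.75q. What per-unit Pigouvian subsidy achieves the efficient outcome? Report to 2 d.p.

Social marginal benefit = demand + MEB = 204.97 - 0.75q.
Set SMB = MC: 204.97 - 0.75q = 30.26 + 2.17q → q* = 59.8322.
The Pigouvian subsidy equals MEB at q*: 1.86 + 0.75×59.8322 = 46.7342.

subsidy = $46.73 per unit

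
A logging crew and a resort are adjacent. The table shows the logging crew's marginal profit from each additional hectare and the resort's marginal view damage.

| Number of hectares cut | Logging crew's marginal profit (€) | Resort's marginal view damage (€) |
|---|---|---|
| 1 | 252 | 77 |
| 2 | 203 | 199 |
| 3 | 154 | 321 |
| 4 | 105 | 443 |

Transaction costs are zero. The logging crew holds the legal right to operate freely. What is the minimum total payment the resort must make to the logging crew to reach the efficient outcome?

€259

Left alone the logging crew would choose level 4 (marginal profit stays positive).
Efficient level: k* = 2 (marginal profit ≥ marginal view damage through 2).
The resort must at least cover the logging crew's forgone profit from cutting 4→2: 154 + 105 = 259.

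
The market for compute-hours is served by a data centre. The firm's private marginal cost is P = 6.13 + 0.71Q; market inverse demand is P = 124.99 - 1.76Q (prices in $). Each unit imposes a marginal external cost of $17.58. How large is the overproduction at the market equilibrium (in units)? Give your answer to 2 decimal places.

7.12 units

Market equilibrium (private): 6.13 + 0.71Q = 124.99 - 1.76Q → Q_m = 48.1215.
Social marginal cost = private MC + MEC = 23.71 + 0.71Q.
Set SMC = demand: 23.71 + 0.71Q = 124.99 - 1.76Q → Q* = 41.0040.
Gap = |48.1215 − 41.0040| = 7.1175.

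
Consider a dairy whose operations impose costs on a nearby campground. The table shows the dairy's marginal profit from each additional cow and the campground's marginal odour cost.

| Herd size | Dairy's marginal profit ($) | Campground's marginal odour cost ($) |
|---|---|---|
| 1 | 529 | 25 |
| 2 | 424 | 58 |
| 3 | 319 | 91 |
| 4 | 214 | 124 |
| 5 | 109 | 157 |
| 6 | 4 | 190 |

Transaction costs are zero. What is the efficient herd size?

4

Bargaining reaches the level where marginal profit last exceeds marginal odour cost.
That holds through level 4 (214 ≥ 124) but not at 5 (109 < 157).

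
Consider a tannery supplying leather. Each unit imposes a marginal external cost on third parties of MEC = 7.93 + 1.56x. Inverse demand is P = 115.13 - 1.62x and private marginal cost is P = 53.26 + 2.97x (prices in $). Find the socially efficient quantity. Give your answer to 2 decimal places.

Social marginal cost = private MC + MEC = 61.19 + 4.53x.
Set SMC = demand: 61.19 + 4.53x = 115.13 - 1.62x → x* = 8.7707.

x* = 8.77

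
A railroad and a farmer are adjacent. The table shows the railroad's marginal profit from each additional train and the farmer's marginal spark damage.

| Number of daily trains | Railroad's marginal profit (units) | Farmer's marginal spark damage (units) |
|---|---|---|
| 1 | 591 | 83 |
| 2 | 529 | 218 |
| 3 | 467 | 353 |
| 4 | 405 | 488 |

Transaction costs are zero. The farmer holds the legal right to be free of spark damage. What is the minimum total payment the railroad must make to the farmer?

Efficient level: marginal profit ≥ marginal spark damage through level 3, so k* = 3.
With the farmer holding the right, the railroad must at least compensate total damage at k*: 83 + 218 + 353 = 654.

654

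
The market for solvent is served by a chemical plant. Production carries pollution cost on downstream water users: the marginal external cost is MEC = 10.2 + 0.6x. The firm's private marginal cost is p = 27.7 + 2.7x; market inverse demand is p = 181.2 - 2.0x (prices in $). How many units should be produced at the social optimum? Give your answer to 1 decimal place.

x* = 27.0

Social marginal cost = private MC + MEC = 37.9 + 3.3x.
Set SMC = demand: 37.9 + 3.3x = 181.2 - 2.0x → x* = 27.0377.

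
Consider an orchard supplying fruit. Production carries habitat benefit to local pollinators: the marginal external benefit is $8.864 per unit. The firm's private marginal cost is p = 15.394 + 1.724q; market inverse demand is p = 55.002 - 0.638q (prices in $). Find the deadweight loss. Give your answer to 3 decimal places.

Market equilibrium (private): 15.394 + 1.724q = 55.002 - 0.638q → q_m = 16.7688.
Social marginal cost = private MC − MEB = 6.530 + 1.724q.
Set SMC = demand: 6.530 + 1.724q = 55.002 - 0.638q → q* = 20.5216.
Height of the DWL triangle at q_m is demand(q_m) − SMC(q_m) = MEB(q_m) = 8.8640.
DWL = ½ × 3.7528 × 8.8640 = 16.6324.

DWL = $16.632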